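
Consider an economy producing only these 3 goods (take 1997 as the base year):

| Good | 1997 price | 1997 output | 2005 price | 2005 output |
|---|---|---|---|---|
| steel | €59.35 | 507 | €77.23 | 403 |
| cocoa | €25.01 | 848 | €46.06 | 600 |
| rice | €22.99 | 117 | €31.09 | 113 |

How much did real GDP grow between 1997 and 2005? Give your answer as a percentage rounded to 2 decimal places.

Real GDP 1997 = Nominal GDP 1997 = 59.35·507 + 25.01·848 + 22.99·117 = 53988.76.
Real GDP 2005 (at 1997 prices) = 59.35·403 + 25.01·600 + 22.99·113 = 41521.92.
Real growth = 41521.92/53988.76 − 1 = -0.2309.

-23.09%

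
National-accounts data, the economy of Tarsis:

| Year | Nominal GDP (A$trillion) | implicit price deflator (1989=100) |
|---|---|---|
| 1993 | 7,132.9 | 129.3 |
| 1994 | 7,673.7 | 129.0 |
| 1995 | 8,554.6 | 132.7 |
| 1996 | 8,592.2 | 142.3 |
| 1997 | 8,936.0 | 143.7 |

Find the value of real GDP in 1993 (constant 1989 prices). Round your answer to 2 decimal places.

Real GDP 1993 = 7132.9 / 1.293 = 5516.55.

A$5,516.55 trillion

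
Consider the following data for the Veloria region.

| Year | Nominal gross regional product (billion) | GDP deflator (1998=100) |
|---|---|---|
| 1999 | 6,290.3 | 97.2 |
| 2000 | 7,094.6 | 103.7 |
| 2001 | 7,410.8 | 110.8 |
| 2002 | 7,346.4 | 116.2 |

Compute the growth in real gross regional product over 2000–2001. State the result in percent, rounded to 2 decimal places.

Real gross regional product 2000 = 7094.6/1.037 = 6841.47.
Real gross regional product 2001 = 7410.8/1.108 = 6688.45.
Change = 6688.45/6841.47 − 1 = -0.0224.

-2.24%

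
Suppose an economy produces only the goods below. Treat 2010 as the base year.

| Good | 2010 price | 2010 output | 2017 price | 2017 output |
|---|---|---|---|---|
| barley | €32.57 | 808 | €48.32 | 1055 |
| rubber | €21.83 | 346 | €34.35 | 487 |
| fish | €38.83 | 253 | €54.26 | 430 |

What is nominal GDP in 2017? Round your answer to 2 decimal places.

Nominal GDP 2017 = Σ (p_2017 × q_2017) = 48.32·1055 + 34.35·487 + 54.26·430 = 91037.85.

€91037.85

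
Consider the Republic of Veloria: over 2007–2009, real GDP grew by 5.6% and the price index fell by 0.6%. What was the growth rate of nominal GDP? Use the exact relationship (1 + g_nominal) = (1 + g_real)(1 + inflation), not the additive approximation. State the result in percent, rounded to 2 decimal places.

4.97%

(1 + g_nom) = (1 + g_real)(1 + π) = 1.0560 × 0.9940 = 1.04966.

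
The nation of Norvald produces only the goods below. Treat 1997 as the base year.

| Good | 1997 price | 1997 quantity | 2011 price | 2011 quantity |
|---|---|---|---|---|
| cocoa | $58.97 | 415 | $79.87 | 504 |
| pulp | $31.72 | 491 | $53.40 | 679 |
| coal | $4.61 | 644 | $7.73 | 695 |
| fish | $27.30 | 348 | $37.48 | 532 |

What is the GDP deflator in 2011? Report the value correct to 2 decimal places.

147.60

Nominal GDP 2011 = 79.87·504 + 53.40·679 + 7.73·695 + 37.48·532 = 101824.79.
Real GDP 2011 (at 1997 prices) = 58.97·504 + 31.72·679 + 4.61·695 + 27.30·532 = 68986.31.
Deflator = Nominal/Real × 100 = 101824.79/68986.31 × 100 = 147.601.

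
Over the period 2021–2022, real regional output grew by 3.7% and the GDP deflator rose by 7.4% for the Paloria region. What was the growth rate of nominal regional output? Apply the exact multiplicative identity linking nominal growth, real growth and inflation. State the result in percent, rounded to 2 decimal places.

11.37%

(1 + g_nom) = (1 + g_real)(1 + π) = 1.0370 × 1.0740 = 1.11374.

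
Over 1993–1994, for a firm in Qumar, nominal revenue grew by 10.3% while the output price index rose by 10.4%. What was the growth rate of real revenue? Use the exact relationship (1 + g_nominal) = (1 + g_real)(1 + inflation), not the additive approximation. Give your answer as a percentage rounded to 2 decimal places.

-0.09%

(1 + g_nom) = (1 + g_real)(1 + π), so g_real = 1.1030 / 1.1040 − 1 = -0.00091.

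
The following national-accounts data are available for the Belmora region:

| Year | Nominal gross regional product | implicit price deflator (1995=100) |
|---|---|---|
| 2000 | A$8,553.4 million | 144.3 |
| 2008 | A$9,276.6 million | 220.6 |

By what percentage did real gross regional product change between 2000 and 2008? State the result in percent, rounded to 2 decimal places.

Deflate each year: 2000 → 8553.4/1.443 = 5927.51; 2008 → 9276.6/2.206 = 4205.17.
So real gross regional product changed by 4205.17/5927.51 − 1 = -0.2906, i.e. -29.06%.

-29.06%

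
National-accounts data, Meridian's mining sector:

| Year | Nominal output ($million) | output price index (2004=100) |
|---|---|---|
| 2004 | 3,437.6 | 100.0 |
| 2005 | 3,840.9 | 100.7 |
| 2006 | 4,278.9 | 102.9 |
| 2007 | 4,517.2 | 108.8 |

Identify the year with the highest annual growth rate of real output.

2005: real = 3840.9/1.007 = 3814.20; growth vs 2004 (3437.60) = 10.96%.
2006: real = 4278.9/1.029 = 4158.31; growth vs 2005 (3814.20) = 9.02%.
2007: real = 4517.2/1.088 = 4151.84; growth vs 2006 (4158.31) = -0.16%.

2005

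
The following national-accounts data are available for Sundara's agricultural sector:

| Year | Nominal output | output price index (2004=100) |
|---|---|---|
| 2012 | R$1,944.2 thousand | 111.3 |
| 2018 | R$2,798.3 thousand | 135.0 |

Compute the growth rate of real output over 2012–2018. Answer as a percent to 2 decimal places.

18.66%

Deflate each year: 2012 → 1944.2/1.113 = 1746.81; 2018 → 2798.3/1.350 = 2072.81.
So real output changed by 2072.81/1746.81 − 1 = 0.1866, i.e. 18.66%.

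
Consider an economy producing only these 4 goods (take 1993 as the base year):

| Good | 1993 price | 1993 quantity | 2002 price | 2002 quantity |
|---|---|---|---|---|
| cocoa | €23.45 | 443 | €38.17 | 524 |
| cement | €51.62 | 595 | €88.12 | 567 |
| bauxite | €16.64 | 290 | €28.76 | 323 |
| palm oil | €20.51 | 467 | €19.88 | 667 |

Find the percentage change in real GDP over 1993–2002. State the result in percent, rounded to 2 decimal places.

9.20%

Real GDP 1993 = Nominal GDP 1993 = 23.45·443 + 51.62·595 + 16.64·290 + 20.51·467 = 55506.02.
Real GDP 2002 (at 1993 prices) = 23.45·524 + 51.62·567 + 16.64·323 + 20.51·667 = 60611.23.
Real growth = 60611.23/55506.02 − 1 = 0.0920.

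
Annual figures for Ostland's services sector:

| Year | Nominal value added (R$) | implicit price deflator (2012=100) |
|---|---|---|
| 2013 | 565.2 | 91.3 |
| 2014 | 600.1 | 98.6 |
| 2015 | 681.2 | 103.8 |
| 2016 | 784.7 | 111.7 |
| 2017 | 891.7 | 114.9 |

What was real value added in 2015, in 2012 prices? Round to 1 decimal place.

Real value added 2015 = 681.2 / 1.038 = 656.26.

R$656.3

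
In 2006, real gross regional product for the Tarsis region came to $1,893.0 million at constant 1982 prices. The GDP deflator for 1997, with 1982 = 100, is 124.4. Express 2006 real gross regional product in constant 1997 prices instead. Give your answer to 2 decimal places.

$2,354.89 million

Real gross regional product in 1997 prices = Real gross regional product in 1982 prices × (P_1997/P_1982) = 1893.0 × 1.244 = 2354.89.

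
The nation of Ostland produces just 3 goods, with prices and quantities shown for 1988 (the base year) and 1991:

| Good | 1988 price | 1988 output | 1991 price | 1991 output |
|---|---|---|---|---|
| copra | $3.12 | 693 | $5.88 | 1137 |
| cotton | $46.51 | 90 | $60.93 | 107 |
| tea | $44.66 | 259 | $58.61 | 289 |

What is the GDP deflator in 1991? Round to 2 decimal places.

140.65

Nominal GDP 1991 = 5.88·1137 + 60.93·107 + 58.61·289 = 30143.36.
Real GDP 1991 (at 1988 prices) = 3.12·1137 + 46.51·107 + 44.66·289 = 21430.75.
Deflator = Nominal/Real × 100 = 30143.36/21430.75 × 100 = 140.655.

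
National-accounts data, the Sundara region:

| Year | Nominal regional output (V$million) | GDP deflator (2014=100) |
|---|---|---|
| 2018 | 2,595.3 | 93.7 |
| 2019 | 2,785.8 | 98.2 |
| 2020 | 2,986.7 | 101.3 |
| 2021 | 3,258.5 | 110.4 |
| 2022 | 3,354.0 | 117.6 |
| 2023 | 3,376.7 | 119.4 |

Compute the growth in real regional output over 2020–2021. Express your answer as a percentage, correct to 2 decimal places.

0.11%

Real regional output 2020 = 2986.7/1.013 = 2948.37.
Real regional output 2021 = 3258.5/1.104 = 2951.54.
Change = 2951.54/2948.37 − 1 = 0.0011.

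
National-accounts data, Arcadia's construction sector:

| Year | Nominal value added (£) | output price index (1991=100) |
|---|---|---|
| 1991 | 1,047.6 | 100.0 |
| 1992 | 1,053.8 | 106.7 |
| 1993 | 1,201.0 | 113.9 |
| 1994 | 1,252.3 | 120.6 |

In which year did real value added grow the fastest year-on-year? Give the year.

1992: real = 1053.8/1.067 = 987.63; growth vs 1991 (1047.60) = -5.72%.
1993: real = 1201.0/1.139 = 1054.43; growth vs 1992 (987.63) = 6.76%.
1994: real = 1252.3/1.206 = 1038.39; growth vs 1993 (1054.43) = -1.52%.

1993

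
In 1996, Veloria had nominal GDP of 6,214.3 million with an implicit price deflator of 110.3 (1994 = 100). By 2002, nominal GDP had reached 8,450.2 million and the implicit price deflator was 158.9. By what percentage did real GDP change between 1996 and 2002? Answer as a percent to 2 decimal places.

Real GDP 1996 = 6214.3 / 1.103 = 5634.00.
Real GDP 2002 = 8450.2 / 1.589 = 5317.94.
Real growth = 5317.94 / 5634.00 − 1 = -0.0561.

-5.61%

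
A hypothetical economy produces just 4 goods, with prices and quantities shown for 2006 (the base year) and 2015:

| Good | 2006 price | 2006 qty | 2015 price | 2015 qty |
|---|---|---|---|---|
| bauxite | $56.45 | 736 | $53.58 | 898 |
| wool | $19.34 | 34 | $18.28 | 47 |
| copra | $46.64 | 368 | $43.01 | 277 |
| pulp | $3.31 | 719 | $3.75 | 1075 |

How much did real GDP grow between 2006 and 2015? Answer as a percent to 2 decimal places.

Real GDP 2006 = Nominal GDP 2006 = 56.45·736 + 19.34·34 + 46.64·368 + 3.31·719 = 61748.17.
Real GDP 2015 (at 2006 prices) = 56.45·898 + 19.34·47 + 46.64·277 + 3.31·1075 = 68078.61.
Real growth = 68078.61/61748.17 − 1 = 0.1025.

10.25%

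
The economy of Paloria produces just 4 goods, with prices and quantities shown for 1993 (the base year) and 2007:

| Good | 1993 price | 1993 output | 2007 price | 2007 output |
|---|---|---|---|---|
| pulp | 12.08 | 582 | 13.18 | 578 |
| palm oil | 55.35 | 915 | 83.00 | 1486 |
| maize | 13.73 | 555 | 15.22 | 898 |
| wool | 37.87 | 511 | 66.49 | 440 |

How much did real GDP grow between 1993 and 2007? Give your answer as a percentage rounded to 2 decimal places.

Real GDP 1993 = Nominal GDP 1993 = 12.08·582 + 55.35·915 + 13.73·555 + 37.87·511 = 84647.53.
Real GDP 2007 (at 1993 prices) = 12.08·578 + 55.35·1486 + 13.73·898 + 37.87·440 = 118224.68.
Real growth = 118224.68/84647.53 − 1 = 0.3967.

39.67%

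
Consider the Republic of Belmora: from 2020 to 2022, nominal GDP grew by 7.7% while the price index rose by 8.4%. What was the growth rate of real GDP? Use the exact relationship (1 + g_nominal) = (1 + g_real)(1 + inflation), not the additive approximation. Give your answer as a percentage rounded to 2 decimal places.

(1 + g_nom) = (1 + g_real)(1 + π), so g_real = 1.0770 / 1.0840 − 1 = -0.00646.

-0.65%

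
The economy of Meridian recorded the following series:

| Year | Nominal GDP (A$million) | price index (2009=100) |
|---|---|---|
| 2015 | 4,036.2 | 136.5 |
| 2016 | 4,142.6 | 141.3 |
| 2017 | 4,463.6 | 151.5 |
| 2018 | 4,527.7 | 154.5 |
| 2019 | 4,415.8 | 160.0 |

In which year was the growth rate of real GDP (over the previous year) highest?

2017

2016: real = 4142.6/1.413 = 2931.78; growth vs 2015 (2956.92) = -0.85%.
2017: real = 4463.6/1.515 = 2946.27; growth vs 2016 (2931.78) = 0.49%.
2018: real = 4527.7/1.545 = 2930.55; growth vs 2017 (2946.27) = -0.53%.
2019: real = 4415.8/1.600 = 2759.88; growth vs 2018 (2930.55) = -5.82%.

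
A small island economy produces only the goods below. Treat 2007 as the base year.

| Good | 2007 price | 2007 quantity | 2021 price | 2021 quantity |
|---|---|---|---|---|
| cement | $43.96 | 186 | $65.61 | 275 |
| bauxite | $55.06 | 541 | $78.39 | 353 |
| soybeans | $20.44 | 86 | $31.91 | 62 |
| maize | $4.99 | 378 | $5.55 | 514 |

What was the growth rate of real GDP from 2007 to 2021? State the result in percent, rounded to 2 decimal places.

Real GDP 2007 = Nominal GDP 2007 = 43.96·186 + 55.06·541 + 20.44·86 + 4.99·378 = 41608.08.
Real GDP 2021 (at 2007 prices) = 43.96·275 + 55.06·353 + 20.44·62 + 4.99·514 = 35357.32.
Real growth = 35357.32/41608.08 − 1 = -0.1502.

-15.02%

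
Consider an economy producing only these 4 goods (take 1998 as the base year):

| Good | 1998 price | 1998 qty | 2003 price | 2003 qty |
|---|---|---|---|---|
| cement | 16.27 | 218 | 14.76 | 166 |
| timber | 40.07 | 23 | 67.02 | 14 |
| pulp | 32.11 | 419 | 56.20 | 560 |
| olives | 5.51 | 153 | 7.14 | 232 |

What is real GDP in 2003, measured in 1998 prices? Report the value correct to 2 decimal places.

22521.72

Real GDP 2003 = Σ (p_1998 × q_2003) = 16.27·166 + 40.07·14 + 32.11·560 + 5.51·232 = 22521.72.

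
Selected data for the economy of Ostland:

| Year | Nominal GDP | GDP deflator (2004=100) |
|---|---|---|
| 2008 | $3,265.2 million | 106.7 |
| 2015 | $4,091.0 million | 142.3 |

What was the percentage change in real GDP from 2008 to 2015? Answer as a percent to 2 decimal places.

Deflate each year: 2008 → 3265.2/1.067 = 3060.17; 2015 → 4091.0/1.423 = 2874.91.
So real GDP changed by 2874.91/3060.17 − 1 = -0.0605, i.e. -6.05%.

-6.05%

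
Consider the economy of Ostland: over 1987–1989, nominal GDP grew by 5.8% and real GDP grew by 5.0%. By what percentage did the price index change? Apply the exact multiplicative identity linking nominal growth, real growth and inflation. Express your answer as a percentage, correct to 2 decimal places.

0.76%

(1 + g_nom) = (1 + g_real)(1 + π), so π = 1.0580 / 1.0500 − 1 = 0.00762.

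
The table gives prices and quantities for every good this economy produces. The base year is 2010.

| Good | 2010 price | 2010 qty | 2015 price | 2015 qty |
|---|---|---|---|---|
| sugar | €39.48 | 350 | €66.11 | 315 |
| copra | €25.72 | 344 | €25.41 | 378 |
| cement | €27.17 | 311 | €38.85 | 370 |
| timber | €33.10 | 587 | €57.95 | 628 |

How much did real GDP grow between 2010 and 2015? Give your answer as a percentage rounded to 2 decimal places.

Real GDP 2010 = Nominal GDP 2010 = 39.48·350 + 25.72·344 + 27.17·311 + 33.10·587 = 50545.25.
Real GDP 2015 (at 2010 prices) = 39.48·315 + 25.72·378 + 27.17·370 + 33.10·628 = 52998.06.
Real growth = 52998.06/50545.25 − 1 = 0.0485.

4.85%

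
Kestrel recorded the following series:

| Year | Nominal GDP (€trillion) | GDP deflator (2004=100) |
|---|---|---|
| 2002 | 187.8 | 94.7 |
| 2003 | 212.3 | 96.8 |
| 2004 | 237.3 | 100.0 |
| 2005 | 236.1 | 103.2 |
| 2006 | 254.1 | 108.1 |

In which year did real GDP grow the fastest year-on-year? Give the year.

2003: real = 212.3/0.968 = 219.32; growth vs 2002 (198.31) = 10.59%.
2004: real = 237.3/1.000 = 237.30; growth vs 2003 (219.32) = 8.20%.
2005: real = 236.1/1.032 = 228.78; growth vs 2004 (237.30) = -3.59%.
2006: real = 254.1/1.081 = 235.06; growth vs 2005 (228.78) = 2.74%.

2003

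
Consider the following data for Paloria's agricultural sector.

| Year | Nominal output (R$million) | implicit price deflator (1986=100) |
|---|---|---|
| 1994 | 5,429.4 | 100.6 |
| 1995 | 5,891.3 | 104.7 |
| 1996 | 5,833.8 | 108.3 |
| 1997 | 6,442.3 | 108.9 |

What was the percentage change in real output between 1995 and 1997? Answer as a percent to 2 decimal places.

Real output 1995 = 5891.3/1.047 = 5626.84.
Real output 1997 = 6442.3/1.089 = 5915.79.
Change = 5915.79/5626.84 − 1 = 0.0514.

5.14%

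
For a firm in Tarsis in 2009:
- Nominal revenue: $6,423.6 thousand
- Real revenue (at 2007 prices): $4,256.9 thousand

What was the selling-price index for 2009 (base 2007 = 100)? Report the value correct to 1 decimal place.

selling-price index = (Nominal / Real) × 100 = 6423.6 / 4256.9 × 100 = 150.90.

150.9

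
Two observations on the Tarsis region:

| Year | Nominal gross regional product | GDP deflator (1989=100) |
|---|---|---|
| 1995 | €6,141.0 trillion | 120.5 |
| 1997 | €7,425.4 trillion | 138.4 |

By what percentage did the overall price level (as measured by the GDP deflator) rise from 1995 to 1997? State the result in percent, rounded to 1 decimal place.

Price-level change = 138.4 / 120.5 − 1 = 0.1485.

14.9%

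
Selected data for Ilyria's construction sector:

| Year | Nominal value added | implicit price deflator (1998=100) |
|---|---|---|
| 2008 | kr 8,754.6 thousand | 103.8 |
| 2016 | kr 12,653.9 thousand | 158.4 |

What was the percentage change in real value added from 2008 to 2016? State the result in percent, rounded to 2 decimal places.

Real value added 2008 = 8754.6 / 1.038 = 8434.10.
Real value added 2016 = 12653.9 / 1.584 = 7988.57.
Real growth = 7988.57 / 8434.10 − 1 = -0.0528.

-5.28%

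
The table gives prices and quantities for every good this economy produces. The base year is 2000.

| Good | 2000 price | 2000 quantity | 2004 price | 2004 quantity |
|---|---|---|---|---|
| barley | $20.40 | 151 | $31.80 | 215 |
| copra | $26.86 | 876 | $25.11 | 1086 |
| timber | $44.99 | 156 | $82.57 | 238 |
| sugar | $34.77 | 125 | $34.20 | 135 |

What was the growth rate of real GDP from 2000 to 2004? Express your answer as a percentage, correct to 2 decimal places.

28.92%

Real GDP 2000 = Nominal GDP 2000 = 20.40·151 + 26.86·876 + 44.99·156 + 34.77·125 = 37974.45.
Real GDP 2004 (at 2000 prices) = 20.40·215 + 26.86·1086 + 44.99·238 + 34.77·135 = 48957.53.
Real growth = 48957.53/37974.45 − 1 = 0.2892.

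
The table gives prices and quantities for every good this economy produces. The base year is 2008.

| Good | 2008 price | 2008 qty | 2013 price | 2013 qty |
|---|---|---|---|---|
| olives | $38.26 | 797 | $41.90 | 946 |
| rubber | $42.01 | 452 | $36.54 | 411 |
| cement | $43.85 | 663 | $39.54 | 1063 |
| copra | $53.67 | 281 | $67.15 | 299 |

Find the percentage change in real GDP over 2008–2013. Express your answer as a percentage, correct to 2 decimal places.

24.01%

Real GDP 2008 = Nominal GDP 2008 = 38.26·797 + 42.01·452 + 43.85·663 + 53.67·281 = 93635.56.
Real GDP 2013 (at 2008 prices) = 38.26·946 + 42.01·411 + 43.85·1063 + 53.67·299 = 116119.95.
Real growth = 116119.95/93635.56 − 1 = 0.2401.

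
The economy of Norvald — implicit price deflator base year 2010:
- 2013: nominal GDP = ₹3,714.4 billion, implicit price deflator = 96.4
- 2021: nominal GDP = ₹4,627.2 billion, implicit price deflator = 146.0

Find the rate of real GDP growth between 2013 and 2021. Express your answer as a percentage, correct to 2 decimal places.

-17.75%

Deflate each year: 2013 → 3714.4/0.964 = 3853.11; 2021 → 4627.2/1.460 = 3169.32.
So real GDP changed by 3169.32/3853.11 − 1 = -0.1775, i.e. -17.75%.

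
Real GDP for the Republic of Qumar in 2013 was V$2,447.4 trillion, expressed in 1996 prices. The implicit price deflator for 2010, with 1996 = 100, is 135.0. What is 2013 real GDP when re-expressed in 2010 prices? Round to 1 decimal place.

V$3,304.0 trillion

Real GDP in 2010 prices = Real GDP in 1996 prices × (P_2010/P_1996) = 2447.4 × 1.350 = 3303.99.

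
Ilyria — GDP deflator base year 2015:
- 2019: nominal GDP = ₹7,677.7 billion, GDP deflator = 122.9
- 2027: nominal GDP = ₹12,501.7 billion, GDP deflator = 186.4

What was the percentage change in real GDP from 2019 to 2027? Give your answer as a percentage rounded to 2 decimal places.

7.36%

Real GDP 2019 = 7677.7 / 1.229 = 6247.11.
Real GDP 2027 = 12501.7 / 1.864 = 6706.92.
Real growth = 6706.92 / 6247.11 − 1 = 0.0736.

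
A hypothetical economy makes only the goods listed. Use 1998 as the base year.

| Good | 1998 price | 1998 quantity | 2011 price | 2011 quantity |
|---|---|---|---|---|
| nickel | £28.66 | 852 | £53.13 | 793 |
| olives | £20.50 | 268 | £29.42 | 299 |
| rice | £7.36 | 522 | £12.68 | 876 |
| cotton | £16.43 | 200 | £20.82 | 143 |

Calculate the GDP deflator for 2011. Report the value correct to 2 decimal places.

172.66

Nominal GDP 2011 = 53.13·793 + 29.42·299 + 12.68·876 + 20.82·143 = 65013.61.
Real GDP 2011 (at 1998 prices) = 28.66·793 + 20.50·299 + 7.36·876 + 16.43·143 = 37653.73.
Deflator = Nominal/Real × 100 = 65013.61/37653.73 × 100 = 172.662.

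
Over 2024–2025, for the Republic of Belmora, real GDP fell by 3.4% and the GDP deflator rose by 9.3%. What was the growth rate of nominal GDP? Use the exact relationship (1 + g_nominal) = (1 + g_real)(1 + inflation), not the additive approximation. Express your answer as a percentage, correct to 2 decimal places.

5.58%

(1 + g_nom) = (1 + g_real)(1 + π) = 0.9660 × 1.0930 = 1.05584.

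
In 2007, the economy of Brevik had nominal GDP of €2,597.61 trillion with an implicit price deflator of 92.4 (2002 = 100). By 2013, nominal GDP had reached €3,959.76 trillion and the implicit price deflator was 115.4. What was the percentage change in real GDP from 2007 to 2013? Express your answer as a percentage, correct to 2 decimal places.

22.06%

Deflate each year: 2007 → 2597.61/0.924 = 2811.27; 2013 → 3959.76/1.154 = 3431.33.
So real GDP changed by 3431.33/2811.27 − 1 = 0.2206, i.e. 22.06%.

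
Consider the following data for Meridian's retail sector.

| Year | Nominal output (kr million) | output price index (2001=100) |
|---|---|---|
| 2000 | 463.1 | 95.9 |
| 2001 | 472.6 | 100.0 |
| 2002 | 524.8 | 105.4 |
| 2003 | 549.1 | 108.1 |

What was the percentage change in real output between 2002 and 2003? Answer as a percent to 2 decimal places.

2.02%

Real output 2002 = 524.8/1.054 = 497.91.
Real output 2003 = 549.1/1.081 = 507.96.
Change = 507.96/497.91 − 1 = 0.0202.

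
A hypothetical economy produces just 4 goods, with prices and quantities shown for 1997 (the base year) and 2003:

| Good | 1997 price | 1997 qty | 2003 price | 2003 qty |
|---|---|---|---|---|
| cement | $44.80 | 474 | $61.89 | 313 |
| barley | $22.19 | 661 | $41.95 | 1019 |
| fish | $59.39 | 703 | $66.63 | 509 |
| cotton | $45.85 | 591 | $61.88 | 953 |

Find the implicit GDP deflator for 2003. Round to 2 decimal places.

Nominal GDP 2003 = 61.89·313 + 41.95·1019 + 66.63·509 + 61.88·953 = 155004.93.
Real GDP 2003 (at 1997 prices) = 44.80·313 + 22.19·1019 + 59.39·509 + 45.85·953 = 110558.57.
Deflator = Nominal/Real × 100 = 155004.93/110558.57 × 100 = 140.202.

140.20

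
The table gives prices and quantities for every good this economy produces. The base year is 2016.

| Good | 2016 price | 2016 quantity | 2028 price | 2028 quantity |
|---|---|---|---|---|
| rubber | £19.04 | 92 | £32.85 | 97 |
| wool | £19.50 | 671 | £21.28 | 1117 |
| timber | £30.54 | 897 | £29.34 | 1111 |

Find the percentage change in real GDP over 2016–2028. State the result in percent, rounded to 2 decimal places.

Real GDP 2016 = Nominal GDP 2016 = 19.04·92 + 19.50·671 + 30.54·897 = 42230.56.
Real GDP 2028 (at 2016 prices) = 19.04·97 + 19.50·1117 + 30.54·1111 = 57558.32.
Real growth = 57558.32/42230.56 − 1 = 0.3630.

36.30%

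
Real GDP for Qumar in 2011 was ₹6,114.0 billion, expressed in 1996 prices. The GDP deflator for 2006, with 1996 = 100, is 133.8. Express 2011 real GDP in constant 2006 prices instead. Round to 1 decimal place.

Real GDP in 2006 prices = Real GDP in 1996 prices × (P_2006/P_1996) = 6114.0 × 1.338 = 8180.53.

₹8,180.5 billion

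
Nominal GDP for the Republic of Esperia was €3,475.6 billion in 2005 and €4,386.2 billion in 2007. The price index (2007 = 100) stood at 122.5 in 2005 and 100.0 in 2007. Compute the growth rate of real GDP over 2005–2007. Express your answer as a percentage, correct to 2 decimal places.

54.59%

Deflate each year: 2005 → 3475.6/1.225 = 2837.22; 2007 → 4386.2/1.000 = 4386.20.
So real GDP changed by 4386.20/2837.22 − 1 = 0.5459, i.e. 54.59%.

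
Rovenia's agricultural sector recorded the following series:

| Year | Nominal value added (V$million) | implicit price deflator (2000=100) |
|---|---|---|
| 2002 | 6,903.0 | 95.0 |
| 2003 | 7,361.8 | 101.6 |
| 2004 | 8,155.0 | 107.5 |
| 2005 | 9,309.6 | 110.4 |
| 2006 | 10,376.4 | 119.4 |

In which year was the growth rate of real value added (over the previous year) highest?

2005

2003: real = 7361.8/1.016 = 7245.87; growth vs 2002 (7266.32) = -0.28%.
2004: real = 8155.0/1.075 = 7586.05; growth vs 2003 (7245.87) = 4.69%.
2005: real = 9309.6/1.104 = 8432.61; growth vs 2004 (7586.05) = 11.16%.
2006: real = 10376.4/1.194 = 8690.45; growth vs 2005 (8432.61) = 3.06%.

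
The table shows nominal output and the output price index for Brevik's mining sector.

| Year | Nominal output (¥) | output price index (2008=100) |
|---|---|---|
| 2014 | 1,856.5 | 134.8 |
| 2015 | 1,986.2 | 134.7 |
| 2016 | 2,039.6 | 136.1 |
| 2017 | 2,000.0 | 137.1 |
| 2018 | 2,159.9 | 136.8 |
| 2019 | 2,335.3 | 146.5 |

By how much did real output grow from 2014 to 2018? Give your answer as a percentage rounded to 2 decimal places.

14.64%

Real output 2014 = 1856.5/1.348 = 1377.23.
Real output 2018 = 2159.9/1.368 = 1578.87.
Change = 1578.87/1377.23 − 1 = 0.1464.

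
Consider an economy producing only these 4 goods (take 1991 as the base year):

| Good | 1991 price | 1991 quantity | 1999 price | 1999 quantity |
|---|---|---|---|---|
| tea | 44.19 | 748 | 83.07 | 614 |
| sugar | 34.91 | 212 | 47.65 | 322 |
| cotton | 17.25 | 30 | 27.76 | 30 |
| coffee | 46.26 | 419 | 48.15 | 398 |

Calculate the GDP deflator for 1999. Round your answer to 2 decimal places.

Nominal GDP 1999 = 83.07·614 + 47.65·322 + 27.76·30 + 48.15·398 = 86344.78.
Real GDP 1999 (at 1991 prices) = 44.19·614 + 34.91·322 + 17.25·30 + 46.26·398 = 57302.66.
Deflator = Nominal/Real × 100 = 86344.78/57302.66 × 100 = 150.682.

150.68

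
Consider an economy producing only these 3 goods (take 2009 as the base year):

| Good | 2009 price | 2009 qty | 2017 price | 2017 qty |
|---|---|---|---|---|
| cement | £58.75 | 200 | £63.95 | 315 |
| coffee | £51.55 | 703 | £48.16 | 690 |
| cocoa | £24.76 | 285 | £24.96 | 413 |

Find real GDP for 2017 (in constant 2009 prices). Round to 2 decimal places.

Real GDP 2017 = Σ (p_2009 × q_2017) = 58.75·315 + 51.55·690 + 24.76·413 = 64301.63.

£64301.63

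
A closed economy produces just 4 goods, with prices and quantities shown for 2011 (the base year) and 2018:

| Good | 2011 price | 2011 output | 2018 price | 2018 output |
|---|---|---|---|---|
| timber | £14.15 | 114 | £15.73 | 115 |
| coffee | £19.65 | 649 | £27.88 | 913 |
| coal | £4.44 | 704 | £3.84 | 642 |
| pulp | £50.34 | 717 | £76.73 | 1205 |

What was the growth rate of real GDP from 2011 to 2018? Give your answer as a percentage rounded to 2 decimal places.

Real GDP 2011 = Nominal GDP 2011 = 14.15·114 + 19.65·649 + 4.44·704 + 50.34·717 = 53585.49.
Real GDP 2018 (at 2011 prices) = 14.15·115 + 19.65·913 + 4.44·642 + 50.34·1205 = 83077.88.
Real growth = 83077.88/53585.49 − 1 = 0.5504.

55.04%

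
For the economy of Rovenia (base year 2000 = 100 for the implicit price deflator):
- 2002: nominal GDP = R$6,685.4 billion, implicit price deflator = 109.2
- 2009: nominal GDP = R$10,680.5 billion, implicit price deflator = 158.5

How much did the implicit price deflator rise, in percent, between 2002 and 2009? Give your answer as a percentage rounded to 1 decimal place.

Price-level change = 158.5 / 109.2 − 1 = 0.4515.

45.1%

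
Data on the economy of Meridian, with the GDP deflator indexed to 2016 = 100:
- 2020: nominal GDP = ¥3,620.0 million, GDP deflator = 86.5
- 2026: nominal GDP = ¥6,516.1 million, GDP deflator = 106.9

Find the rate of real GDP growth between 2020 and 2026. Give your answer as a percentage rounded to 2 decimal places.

45.65%

Real GDP 2020 = 3620.0 / 0.865 = 4184.97.
Real GDP 2026 = 6516.1 / 1.069 = 6095.51.
Real growth = 6095.51 / 4184.97 − 1 = 0.4565.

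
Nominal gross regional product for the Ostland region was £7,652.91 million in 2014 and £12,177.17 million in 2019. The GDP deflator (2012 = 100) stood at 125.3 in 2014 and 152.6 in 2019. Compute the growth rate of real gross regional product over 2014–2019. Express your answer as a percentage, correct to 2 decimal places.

30.65%

Real gross regional product 2014 = 7652.91 / 1.253 = 6107.67.
Real gross regional product 2019 = 12177.17 / 1.526 = 7979.80.
Real growth = 7979.80 / 6107.67 − 1 = 0.3065.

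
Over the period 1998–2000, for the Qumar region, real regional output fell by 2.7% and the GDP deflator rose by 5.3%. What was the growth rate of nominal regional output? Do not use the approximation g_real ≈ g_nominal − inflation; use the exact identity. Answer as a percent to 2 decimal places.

(1 + g_nom) = (1 + g_real)(1 + π) = 0.9730 × 1.0530 = 1.02457.

2.46%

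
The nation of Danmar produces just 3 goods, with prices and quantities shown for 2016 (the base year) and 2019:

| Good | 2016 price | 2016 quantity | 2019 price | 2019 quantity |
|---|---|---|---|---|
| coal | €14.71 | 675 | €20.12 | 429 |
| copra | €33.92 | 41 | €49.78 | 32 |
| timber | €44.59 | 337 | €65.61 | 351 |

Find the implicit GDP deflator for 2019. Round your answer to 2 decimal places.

Nominal GDP 2019 = 20.12·429 + 49.78·32 + 65.61·351 = 33253.55.
Real GDP 2019 (at 2016 prices) = 14.71·429 + 33.92·32 + 44.59·351 = 23047.12.
Deflator = Nominal/Real × 100 = 33253.55/23047.12 × 100 = 144.285.

144.29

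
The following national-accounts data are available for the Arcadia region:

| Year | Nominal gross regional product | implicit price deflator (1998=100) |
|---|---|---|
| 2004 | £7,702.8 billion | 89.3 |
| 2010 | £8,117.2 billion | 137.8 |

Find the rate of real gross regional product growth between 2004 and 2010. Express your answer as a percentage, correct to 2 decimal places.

-31.71%

Real gross regional product 2004 = 7702.8 / 0.893 = 8625.76.
Real gross regional product 2010 = 8117.2 / 1.378 = 5890.57.
Real growth = 5890.57 / 8625.76 − 1 = -0.3171.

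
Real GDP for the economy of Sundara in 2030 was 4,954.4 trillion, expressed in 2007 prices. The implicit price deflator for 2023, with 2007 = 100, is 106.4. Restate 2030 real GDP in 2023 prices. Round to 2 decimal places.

Real GDP in 2023 prices = Real GDP in 2007 prices × (P_2023/P_2007) = 4954.4 × 1.064 = 5271.48.

5,271.48 trillion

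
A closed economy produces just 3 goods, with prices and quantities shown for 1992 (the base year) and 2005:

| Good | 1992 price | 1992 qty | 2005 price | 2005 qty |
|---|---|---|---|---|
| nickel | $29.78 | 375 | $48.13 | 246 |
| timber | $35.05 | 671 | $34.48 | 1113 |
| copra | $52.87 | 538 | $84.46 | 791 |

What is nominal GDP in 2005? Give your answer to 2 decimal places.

Nominal GDP 2005 = Σ (p_2005 × q_2005) = 48.13·246 + 34.48·1113 + 84.46·791 = 117024.08.

$117024.08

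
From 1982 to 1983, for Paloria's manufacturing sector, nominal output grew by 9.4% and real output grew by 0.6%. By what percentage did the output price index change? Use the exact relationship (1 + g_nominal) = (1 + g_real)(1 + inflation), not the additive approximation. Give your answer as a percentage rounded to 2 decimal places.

(1 + g_nom) = (1 + g_real)(1 + π), so π = 1.0940 / 1.0060 − 1 = 0.08748.

8.75%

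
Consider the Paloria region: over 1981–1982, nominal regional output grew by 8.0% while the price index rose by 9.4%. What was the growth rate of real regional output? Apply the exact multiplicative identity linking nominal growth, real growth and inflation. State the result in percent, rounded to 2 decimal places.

-1.28%

(1 + g_nom) = (1 + g_real)(1 + π), so g_real = 1.0800 / 1.0940 − 1 = -0.01280.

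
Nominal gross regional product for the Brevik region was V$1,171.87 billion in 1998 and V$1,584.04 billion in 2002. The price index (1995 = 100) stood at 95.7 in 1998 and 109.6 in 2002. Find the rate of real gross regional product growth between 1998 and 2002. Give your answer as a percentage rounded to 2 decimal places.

18.03%

Deflate each year: 1998 → 1171.87/0.957 = 1224.52; 2002 → 1584.04/1.096 = 1445.29.
So real gross regional product changed by 1445.29/1224.52 − 1 = 0.1803, i.e. 18.03%.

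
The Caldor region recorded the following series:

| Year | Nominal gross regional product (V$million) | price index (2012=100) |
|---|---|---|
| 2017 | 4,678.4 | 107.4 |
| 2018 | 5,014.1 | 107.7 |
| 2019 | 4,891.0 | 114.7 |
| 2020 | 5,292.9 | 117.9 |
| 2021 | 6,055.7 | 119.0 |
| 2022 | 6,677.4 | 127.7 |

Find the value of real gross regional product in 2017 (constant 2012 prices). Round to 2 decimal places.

V$4,356.05 million

Real gross regional product 2017 = 4678.4 / 1.074 = 4356.05.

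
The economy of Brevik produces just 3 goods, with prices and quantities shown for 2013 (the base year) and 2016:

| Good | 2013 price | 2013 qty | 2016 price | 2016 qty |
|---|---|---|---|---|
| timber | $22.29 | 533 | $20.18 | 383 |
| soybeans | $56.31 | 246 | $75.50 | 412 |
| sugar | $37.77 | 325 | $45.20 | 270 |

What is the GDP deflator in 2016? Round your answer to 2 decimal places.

Nominal GDP 2016 = 20.18·383 + 75.50·412 + 45.20·270 = 51038.94.
Real GDP 2016 (at 2013 prices) = 22.29·383 + 56.31·412 + 37.77·270 = 41934.69.
Deflator = Nominal/Real × 100 = 51038.94/41934.69 × 100 = 121.711.

121.71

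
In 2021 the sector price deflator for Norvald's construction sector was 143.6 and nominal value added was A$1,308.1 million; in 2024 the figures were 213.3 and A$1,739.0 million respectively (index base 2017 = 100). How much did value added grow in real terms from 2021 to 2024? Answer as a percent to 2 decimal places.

-10.50%

Real value added 2021 = 1308.1 / 1.436 = 910.93.
Real value added 2024 = 1739.0 / 2.133 = 815.28.
Real growth = 815.28 / 910.93 − 1 = -0.1050.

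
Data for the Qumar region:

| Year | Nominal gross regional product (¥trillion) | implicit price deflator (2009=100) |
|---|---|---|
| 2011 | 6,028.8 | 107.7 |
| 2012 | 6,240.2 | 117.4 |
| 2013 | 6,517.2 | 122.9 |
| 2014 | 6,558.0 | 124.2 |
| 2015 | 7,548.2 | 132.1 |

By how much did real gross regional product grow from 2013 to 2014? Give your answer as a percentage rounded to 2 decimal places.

Real gross regional product 2013 = 6517.2/1.229 = 5302.85.
Real gross regional product 2014 = 6558.0/1.242 = 5280.19.
Change = 5280.19/5302.85 − 1 = -0.0043.

-0.43%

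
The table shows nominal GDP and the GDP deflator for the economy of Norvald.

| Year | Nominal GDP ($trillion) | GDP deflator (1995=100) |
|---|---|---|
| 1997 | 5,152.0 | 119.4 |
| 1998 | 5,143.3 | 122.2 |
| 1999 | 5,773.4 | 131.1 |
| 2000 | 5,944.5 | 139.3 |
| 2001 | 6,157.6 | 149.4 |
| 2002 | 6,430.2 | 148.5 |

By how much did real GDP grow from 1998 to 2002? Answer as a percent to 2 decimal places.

Real GDP 1998 = 5143.3/1.222 = 4208.92.
Real GDP 2002 = 6430.2/1.485 = 4330.10.
Change = 4330.10/4208.92 − 1 = 0.0288.

2.88%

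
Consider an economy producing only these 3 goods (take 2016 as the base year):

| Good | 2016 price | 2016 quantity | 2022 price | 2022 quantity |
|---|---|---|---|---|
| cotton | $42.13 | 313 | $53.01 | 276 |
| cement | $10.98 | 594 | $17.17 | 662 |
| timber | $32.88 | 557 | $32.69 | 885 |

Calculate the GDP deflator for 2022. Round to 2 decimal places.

114.44

Nominal GDP 2022 = 53.01·276 + 17.17·662 + 32.69·885 = 54927.95.
Real GDP 2022 (at 2016 prices) = 42.13·276 + 10.98·662 + 32.88·885 = 47995.44.
Deflator = Nominal/Real × 100 = 54927.95/47995.44 × 100 = 114.444.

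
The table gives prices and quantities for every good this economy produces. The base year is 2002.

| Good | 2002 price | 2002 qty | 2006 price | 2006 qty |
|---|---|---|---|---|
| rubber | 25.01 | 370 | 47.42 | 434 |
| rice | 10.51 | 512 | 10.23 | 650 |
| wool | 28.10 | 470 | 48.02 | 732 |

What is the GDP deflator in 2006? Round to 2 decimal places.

163.06

Nominal GDP 2006 = 47.42·434 + 10.23·650 + 48.02·732 = 62380.42.
Real GDP 2006 (at 2002 prices) = 25.01·434 + 10.51·650 + 28.10·732 = 38255.04.
Deflator = Nominal/Real × 100 = 62380.42/38255.04 × 100 = 163.065.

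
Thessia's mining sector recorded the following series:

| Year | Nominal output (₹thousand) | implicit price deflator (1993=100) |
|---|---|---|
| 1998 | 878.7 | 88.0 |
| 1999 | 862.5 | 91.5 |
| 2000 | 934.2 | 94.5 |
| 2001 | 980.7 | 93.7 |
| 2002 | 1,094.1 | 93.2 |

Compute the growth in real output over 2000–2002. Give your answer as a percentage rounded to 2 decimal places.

18.75%

Real output 2000 = 934.2/0.945 = 988.57.
Real output 2002 = 1094.1/0.932 = 1173.93.
Change = 1173.93/988.57 − 1 = 0.1875.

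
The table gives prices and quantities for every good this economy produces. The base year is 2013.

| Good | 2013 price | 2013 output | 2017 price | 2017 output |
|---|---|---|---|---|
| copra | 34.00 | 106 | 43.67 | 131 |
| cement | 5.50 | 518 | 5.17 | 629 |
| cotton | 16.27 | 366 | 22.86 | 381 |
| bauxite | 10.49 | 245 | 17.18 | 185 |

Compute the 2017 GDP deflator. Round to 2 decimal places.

129.95

Nominal GDP 2017 = 43.67·131 + 5.17·629 + 22.86·381 + 17.18·185 = 20860.66.
Real GDP 2017 (at 2013 prices) = 34.00·131 + 5.50·629 + 16.27·381 + 10.49·185 = 16053.02.
Deflator = Nominal/Real × 100 = 20860.66/16053.02 × 100 = 129.949.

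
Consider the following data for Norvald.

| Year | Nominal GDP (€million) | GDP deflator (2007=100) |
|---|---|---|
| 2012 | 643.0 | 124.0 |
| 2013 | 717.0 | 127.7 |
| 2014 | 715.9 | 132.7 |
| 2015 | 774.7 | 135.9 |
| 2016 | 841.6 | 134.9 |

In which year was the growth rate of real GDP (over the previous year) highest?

2016

2013: real = 717.0/1.277 = 561.47; growth vs 2012 (518.55) = 8.28%.
2014: real = 715.9/1.327 = 539.49; growth vs 2013 (561.47) = -3.91%.
2015: real = 774.7/1.359 = 570.05; growth vs 2014 (539.49) = 5.66%.
2016: real = 841.6/1.349 = 623.87; growth vs 2015 (570.05) = 9.44%.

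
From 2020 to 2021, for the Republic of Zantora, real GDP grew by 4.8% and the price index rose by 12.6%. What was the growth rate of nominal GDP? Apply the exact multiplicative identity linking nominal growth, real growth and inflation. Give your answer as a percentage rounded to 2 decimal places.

(1 + g_nom) = (1 + g_real)(1 + π) = 1.0480 × 1.1260 = 1.18005.

18.00%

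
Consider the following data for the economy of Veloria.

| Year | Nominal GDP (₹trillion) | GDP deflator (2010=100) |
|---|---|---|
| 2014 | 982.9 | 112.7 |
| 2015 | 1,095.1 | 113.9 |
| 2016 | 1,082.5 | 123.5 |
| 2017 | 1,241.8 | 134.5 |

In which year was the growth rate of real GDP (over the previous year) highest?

2015

2015: real = 1095.1/1.139 = 961.46; growth vs 2014 (872.14) = 10.24%.
2016: real = 1082.5/1.235 = 876.52; growth vs 2015 (961.46) = -8.83%.
2017: real = 1241.8/1.345 = 923.27; growth vs 2016 (876.52) = 5.33%.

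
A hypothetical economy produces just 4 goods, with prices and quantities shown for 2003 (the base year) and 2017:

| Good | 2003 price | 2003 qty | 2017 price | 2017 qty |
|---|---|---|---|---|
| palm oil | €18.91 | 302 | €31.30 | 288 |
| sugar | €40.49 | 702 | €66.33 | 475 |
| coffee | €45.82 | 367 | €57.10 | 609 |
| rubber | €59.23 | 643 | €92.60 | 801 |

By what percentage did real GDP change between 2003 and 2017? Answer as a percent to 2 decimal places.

Real GDP 2003 = Nominal GDP 2003 = 18.91·302 + 40.49·702 + 45.82·367 + 59.23·643 = 89035.63.
Real GDP 2017 (at 2003 prices) = 18.91·288 + 40.49·475 + 45.82·609 + 59.23·801 = 100026.44.
Real growth = 100026.44/89035.63 − 1 = 0.1234.

12.34%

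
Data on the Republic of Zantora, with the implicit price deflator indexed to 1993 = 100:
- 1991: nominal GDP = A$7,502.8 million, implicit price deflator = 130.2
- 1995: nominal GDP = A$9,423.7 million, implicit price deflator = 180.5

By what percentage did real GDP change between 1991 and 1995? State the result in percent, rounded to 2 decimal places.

-9.40%

Real GDP 1991 = 7502.8 / 1.302 = 5762.52.
Real GDP 1995 = 9423.7 / 1.805 = 5220.89.
Real growth = 5220.89 / 5762.52 − 1 = -0.0940.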